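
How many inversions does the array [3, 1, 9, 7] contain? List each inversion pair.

Finding inversions in [3, 1, 9, 7]:

(0, 1): arr[0]=3 > arr[1]=1
(2, 3): arr[2]=9 > arr[3]=7

Total inversions: 2

The array has 2 inversion(s): (0,1), (2,3). Each pair (i,j) satisfies i < j and arr[i] > arr[j].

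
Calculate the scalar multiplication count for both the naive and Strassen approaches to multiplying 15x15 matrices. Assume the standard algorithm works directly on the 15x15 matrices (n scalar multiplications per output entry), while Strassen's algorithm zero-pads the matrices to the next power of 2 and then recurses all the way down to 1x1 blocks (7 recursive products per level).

Matrix multiplication for 15x15 matrices:

Strassen's algorithm requires power-of-2 dimensions. Pad 15x15 to 16x16 (next power of 2).

Standard algorithm: 15^3 = 3375 multiplications
Strassen's algorithm: 7^(log2(16)) = 7^4 = 2401 multiplications
Savings: 3375 - 2401 = 974 multiplications

Standard: 3375 multiplications (15^3). Strassen: 2401 multiplications (7^4, after padding to 16x16). Strassen reduces 8 recursive multiplications to 7 at each level.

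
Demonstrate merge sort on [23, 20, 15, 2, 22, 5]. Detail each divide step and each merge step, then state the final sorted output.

Merge sort trace:

Split: [23, 20, 15, 2, 22, 5] -> [23, 20, 15] and [2, 22, 5]
  Split: [23, 20, 15] -> [23] and [20, 15]
    Split: [20, 15] -> [20] and [15]
    Merge: [20] + [15] -> [15, 20]
  Merge: [23] + [15, 20] -> [15, 20, 23]
  Split: [2, 22, 5] -> [2] and [22, 5]
    Split: [22, 5] -> [22] and [5]
    Merge: [22] + [5] -> [5, 22]
  Merge: [2] + [5, 22] -> [2, 5, 22]
Merge: [15, 20, 23] + [2, 5, 22] -> [2, 5, 15, 20, 22, 23]

Final sorted array: [2, 5, 15, 20, 22, 23]

The merge sort proceeds by recursively splitting the array and merging sorted halves.
After all merges, the sorted array is [2, 5, 15, 20, 22, 23].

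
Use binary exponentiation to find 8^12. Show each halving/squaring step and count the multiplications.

Computing 8^12 by squaring (build up from 8^1; each line after the first costs one multiplication):

8^1 = 8
8^2 = (8^1)^2 = 8^2 = 64
8^3 = 8 * 8^2 = 8 * 64 = 512
8^6 = (8^3)^2 = 512^2 = 262144
8^12 = (8^6)^2 = 262144^2 = 68719476736

Result: 68719476736
Multiplications needed: 4 (4 lines after 8^1)

8^12 = 68719476736. Using exponentiation by squaring, this requires 4 multiplications. The key idea: if the exponent is even, square the half-power; if odd, multiply by the base once.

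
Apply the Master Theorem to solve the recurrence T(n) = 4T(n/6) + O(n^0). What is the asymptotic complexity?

Master Theorem for T(n) = 4T(n/6) + O(n^0):

a = 4, b = 6, c = 0
log_b(a) = log_6(4) = 0.7737

Case 1: c = 0 < log_6(4) = 0.7737
T(n) = O(n^(log_6 4))

For T(n) = 4T(n/6) + O(n^0): log_6(4) = 0.7737. This is Case 1 of the Master Theorem (c < log_b(a), work dominated by leaves), giving O(n^(log_6 4)).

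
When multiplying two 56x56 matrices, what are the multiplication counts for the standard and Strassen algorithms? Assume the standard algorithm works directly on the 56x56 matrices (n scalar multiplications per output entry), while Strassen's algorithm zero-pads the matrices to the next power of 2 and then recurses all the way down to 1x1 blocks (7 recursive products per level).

Matrix multiplication for 56x56 matrices:

Strassen's algorithm requires power-of-2 dimensions. Pad 56x56 to 64x64 (next power of 2).

Standard algorithm: 56^3 = 175616 multiplications
Strassen's algorithm: 7^(log2(64)) = 7^6 = 117649 multiplications
Savings: 175616 - 117649 = 57967 multiplications

Standard: 175616 multiplications (56^3). Strassen: 117649 multiplications (7^6, after padding to 64x64). Strassen reduces 8 recursive multiplications to 7 at each level.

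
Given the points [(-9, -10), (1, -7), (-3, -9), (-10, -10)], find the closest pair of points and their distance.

Computing all pairwise distances among 4 points:

d((-9, -10), (1, -7)) = 10.4403
d((-9, -10), (-3, -9)) = 6.0828
d((-9, -10), (-10, -10)) = 1.0 <-- minimum
d((1, -7), (-3, -9)) = 4.4721
d((1, -7), (-10, -10)) = 11.4018
d((-3, -9), (-10, -10)) = 7.0711

Closest pair: (-9, -10) and (-10, -10) with distance 1.0

The closest pair is (-9, -10) and (-10, -10) with Euclidean distance 1.0. For 4 points, brute-force pairwise comparison is shown above. For large n, the divide-and-conquer algorithm (sort by x, recurse on halves, check the dividing strip) achieves O(n log n).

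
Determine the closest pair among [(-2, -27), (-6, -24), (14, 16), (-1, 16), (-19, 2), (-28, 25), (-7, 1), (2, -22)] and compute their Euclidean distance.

Computing all pairwise distances among 8 points:

d((-2, -27), (-6, -24)) = 5.0 <-- minimum
d((-2, -27), (14, 16)) = 45.8803
d((-2, -27), (-1, 16)) = 43.0116
d((-2, -27), (-19, 2)) = 33.6155
d((-2, -27), (-28, 25)) = 58.1378
d((-2, -27), (-7, 1)) = 28.4429
d((-2, -27), (2, -22)) = 6.4031
d((-6, -24), (14, 16)) = 44.7214
d((-6, -24), (-1, 16)) = 40.3113
d((-6, -24), (-19, 2)) = 29.0689
d((-6, -24), (-28, 25)) = 53.7122
d((-6, -24), (-7, 1)) = 25.02
d((-6, -24), (2, -22)) = 8.2462
d((14, 16), (-1, 16)) = 15.0
d((14, 16), (-19, 2)) = 35.8469
d((14, 16), (-28, 25)) = 42.9535
d((14, 16), (-7, 1)) = 25.807
d((14, 16), (2, -22)) = 39.8497
d((-1, 16), (-19, 2)) = 22.8035
d((-1, 16), (-28, 25)) = 28.4605
d((-1, 16), (-7, 1)) = 16.1555
d((-1, 16), (2, -22)) = 38.1182
d((-19, 2), (-28, 25)) = 24.6982
d((-19, 2), (-7, 1)) = 12.0416
d((-19, 2), (2, -22)) = 31.8904
d((-28, 25), (-7, 1)) = 31.8904
d((-28, 25), (2, -22)) = 55.7584
d((-7, 1), (2, -22)) = 24.6982

Closest pair: (-2, -27) and (-6, -24) with distance 5.0

The closest pair is (-2, -27) and (-6, -24) with Euclidean distance 5.0. For 8 points, brute-force pairwise comparison is shown above. For large n, the divide-and-conquer algorithm (sort by x, recurse on halves, check the dividing strip) achieves O(n log n).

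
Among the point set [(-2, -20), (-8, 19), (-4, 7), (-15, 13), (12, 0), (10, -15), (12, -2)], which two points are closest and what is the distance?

Computing all pairwise distances among 7 points:

d((-2, -20), (-8, 19)) = 39.4588
d((-2, -20), (-4, 7)) = 27.074
d((-2, -20), (-15, 13)) = 35.4683
d((-2, -20), (12, 0)) = 24.4131
d((-2, -20), (10, -15)) = 13.0
d((-2, -20), (12, -2)) = 22.8035
d((-8, 19), (-4, 7)) = 12.6491
d((-8, 19), (-15, 13)) = 9.2195
d((-8, 19), (12, 0)) = 27.5862
d((-8, 19), (10, -15)) = 38.4708
d((-8, 19), (12, -2)) = 29.0
d((-4, 7), (-15, 13)) = 12.53
d((-4, 7), (12, 0)) = 17.4642
d((-4, 7), (10, -15)) = 26.0768
d((-4, 7), (12, -2)) = 18.3576
d((-15, 13), (12, 0)) = 29.9666
d((-15, 13), (10, -15)) = 37.5366
d((-15, 13), (12, -2)) = 30.8869
d((12, 0), (10, -15)) = 15.1327
d((12, 0), (12, -2)) = 2.0 <-- minimum
d((10, -15), (12, -2)) = 13.1529

Closest pair: (12, 0) and (12, -2) with distance 2.0

The closest pair is (12, 0) and (12, -2) with Euclidean distance 2.0. For 7 points, brute-force pairwise comparison is shown above. For large n, the divide-and-conquer algorithm (sort by x, recurse on halves, check the dividing strip) achieves O(n log n).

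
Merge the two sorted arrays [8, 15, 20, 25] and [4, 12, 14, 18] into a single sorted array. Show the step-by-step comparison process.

Merging process:

Compare 8 vs 4: take 4 from right. Merged: [4]
Compare 8 vs 12: take 8 from left. Merged: [4, 8]
Compare 15 vs 12: take 12 from right. Merged: [4, 8, 12]
Compare 15 vs 14: take 14 from right. Merged: [4, 8, 12, 14]
Compare 15 vs 18: take 15 from left. Merged: [4, 8, 12, 14, 15]
Compare 20 vs 18: take 18 from right. Merged: [4, 8, 12, 14, 15, 18]
Append remaining from left: [20, 25]. Merged: [4, 8, 12, 14, 15, 18, 20, 25]

Final merged array: [4, 8, 12, 14, 15, 18, 20, 25]
Total comparisons: 6

The merged array is [4, 8, 12, 14, 15, 18, 20, 25], requiring 6 comparisons. The merge step runs in O(n) time where n is the total number of elements.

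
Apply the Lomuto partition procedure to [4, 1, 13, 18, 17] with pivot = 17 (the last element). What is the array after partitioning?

Lomuto partition with pivot = 17:

Initial array: [4, 1, 13, 18, 17]

arr[0]=4 <= 17: swap with position 0, array becomes [4, 1, 13, 18, 17]
arr[1]=1 <= 17: swap with position 1, array becomes [4, 1, 13, 18, 17]
arr[2]=13 <= 17: swap with position 2, array becomes [4, 1, 13, 18, 17]
arr[3]=18 > 17: no swap

Place pivot at position 3: [4, 1, 13, 17, 18]
Pivot position: 3

After partitioning with pivot 17, the array becomes [4, 1, 13, 17, 18]. The pivot is placed at index 3. All elements to the left of the pivot are <= 17, and all elements to the right are > 17.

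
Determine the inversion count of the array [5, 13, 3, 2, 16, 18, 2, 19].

Finding inversions in [5, 13, 3, 2, 16, 18, 2, 19]:

(0, 2): arr[0]=5 > arr[2]=3
(0, 3): arr[0]=5 > arr[3]=2
(0, 6): arr[0]=5 > arr[6]=2
(1, 2): arr[1]=13 > arr[2]=3
(1, 3): arr[1]=13 > arr[3]=2
(1, 6): arr[1]=13 > arr[6]=2
(2, 3): arr[2]=3 > arr[3]=2
(2, 6): arr[2]=3 > arr[6]=2
(4, 6): arr[4]=16 > arr[6]=2
(5, 6): arr[5]=18 > arr[6]=2

Total inversions: 10

The array has 10 inversion(s): (0,2), (0,3), (0,6), (1,2), (1,3), (1,6), (2,3), (2,6), (4,6), (5,6). Each pair (i,j) satisfies i < j and arr[i] > arr[j].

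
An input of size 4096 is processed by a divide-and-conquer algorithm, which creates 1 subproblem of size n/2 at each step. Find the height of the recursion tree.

For divide and conquer with division factor 2:

Problem sizes at each level:
Level 0: 4096
Level 1: 2048
Level 2: 1024
Level 3: 512
Level 4: 256
Level 5: 128
Level 6: 64
Level 7: 32
Level 8: 16
Level 9: 8
Level 10: 4
Level 11: 2
Level 12: 1

The root is level 0 and the size-1 base case is level 12 (the tree spans levels 0 through 12, i.e. 13 levels counting the root), so the depth is the number of divisions: log_2(4096) = 12

The recursion tree depth is log_2(4096) = 12. At each level, the problem size is divided by 2, so it takes 12 divisions to reduce to a base case of size 1. The algorithm makes 1 recursive call at each level.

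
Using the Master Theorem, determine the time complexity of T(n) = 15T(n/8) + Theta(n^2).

Master Theorem for T(n) = 15T(n/8) + O(n^2):

a = 15, b = 8, c = 2
log_b(a) = log_8(15) = 1.3023

Case 3: c = 2 > log_8(15) = 1.3023
T(n) = O(n^2) = O(n^2)

For T(n) = 15T(n/8) + O(n^2): log_8(15) = 1.3023. This is Case 3 of the Master Theorem (c > log_b(a), work dominated by root), giving O(n^2).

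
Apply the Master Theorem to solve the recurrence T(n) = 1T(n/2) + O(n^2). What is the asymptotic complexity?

Master Theorem for T(n) = 1T(n/2) + O(n^2):

a = 1, b = 2, c = 2
log_b(a) = log_2(1) = 0.0000

Case 3: c = 2 > log_2(1) = 0.0000
T(n) = O(n^2) = O(n^2)

For T(n) = 1T(n/2) + O(n^2): log_2(1) = 0.0000. This is Case 3 of the Master Theorem (c > log_b(a), work dominated by root), giving O(n^2).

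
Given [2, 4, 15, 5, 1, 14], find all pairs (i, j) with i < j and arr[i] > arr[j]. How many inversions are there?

Finding inversions in [2, 4, 15, 5, 1, 14]:

(0, 4): arr[0]=2 > arr[4]=1
(1, 4): arr[1]=4 > arr[4]=1
(2, 3): arr[2]=15 > arr[3]=5
(2, 4): arr[2]=15 > arr[4]=1
(2, 5): arr[2]=15 > arr[5]=14
(3, 4): arr[3]=5 > arr[4]=1

Total inversions: 6

The array has 6 inversion(s): (0,4), (1,4), (2,3), (2,4), (2,5), (3,4). Each pair (i,j) satisfies i < j and arr[i] > arr[j].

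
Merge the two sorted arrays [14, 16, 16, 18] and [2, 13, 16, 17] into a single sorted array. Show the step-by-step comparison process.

Merging process:

Compare 14 vs 2: take 2 from right. Merged: [2]
Compare 14 vs 13: take 13 from right. Merged: [2, 13]
Compare 14 vs 16: take 14 from left. Merged: [2, 13, 14]
Compare 16 vs 16: take 16 from left. Merged: [2, 13, 14, 16]
Compare 16 vs 16: take 16 from left. Merged: [2, 13, 14, 16, 16]
Compare 18 vs 16: take 16 from right. Merged: [2, 13, 14, 16, 16, 16]
Compare 18 vs 17: take 17 from right. Merged: [2, 13, 14, 16, 16, 16, 17]
Append remaining from left: [18]. Merged: [2, 13, 14, 16, 16, 16, 17, 18]

Final merged array: [2, 13, 14, 16, 16, 16, 17, 18]
Total comparisons: 7

The merged array is [2, 13, 14, 16, 16, 16, 17, 18], requiring 7 comparisons. The merge step runs in O(n) time where n is the total number of elements.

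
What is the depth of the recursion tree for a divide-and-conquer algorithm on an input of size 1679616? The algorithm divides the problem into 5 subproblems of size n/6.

For divide and conquer with division factor 6:

Problem sizes at each level:
Level 0: 1679616
Level 1: 279936
Level 2: 46656
Level 3: 7776
Level 4: 1296
Level 5: 216
Level 6: 36
Level 7: 6
Level 8: 1

The root is level 0 and the size-1 base case is level 8 (the tree spans levels 0 through 8, i.e. 9 levels counting the root), so the depth is the number of divisions: log_6(1679616) = 8

The recursion tree depth is log_6(1679616) = 8. At each level, the problem size is divided by 6, so it takes 8 divisions to reduce to a base case of size 1. The algorithm makes 5 recursive calls at each level.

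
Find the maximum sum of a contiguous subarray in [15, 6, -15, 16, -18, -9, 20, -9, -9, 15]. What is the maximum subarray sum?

Using Kadane's algorithm on [15, 6, -15, 16, -18, -9, 20, -9, -9, 15]:

Scanning through the array:
Position 1 (value 6): max_ending_here = 21, max_so_far = 21
Position 2 (value -15): max_ending_here = 6, max_so_far = 21
Position 3 (value 16): max_ending_here = 22, max_so_far = 22
Position 4 (value -18): max_ending_here = 4, max_so_far = 22
Position 5 (value -9): max_ending_here = -5, max_so_far = 22
Position 6 (value 20): max_ending_here = 20, max_so_far = 22
Position 7 (value -9): max_ending_here = 11, max_so_far = 22
Position 8 (value -9): max_ending_here = 2, max_so_far = 22
Position 9 (value 15): max_ending_here = 17, max_so_far = 22

Maximum subarray: [15, 6, -15, 16]
Maximum sum: 22

The maximum subarray is [15, 6, -15, 16] with sum 22. This subarray runs from index 0 to index 3.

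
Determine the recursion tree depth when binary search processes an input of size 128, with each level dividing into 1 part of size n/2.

For divide and conquer with division factor 2:

Problem sizes at each level:
Level 0: 128
Level 1: 64
Level 2: 32
Level 3: 16
Level 4: 8
Level 5: 4
Level 6: 2
Level 7: 1

The root is level 0 and the size-1 base case is level 7 (the tree spans levels 0 through 7, i.e. 8 levels counting the root), so the depth is the number of divisions: log_2(128) = 7

The recursion tree depth is log_2(128) = 7. At each level, the problem size is divided by 2, so it takes 7 divisions to reduce to a base case of size 1. The algorithm makes 1 recursive call at each level.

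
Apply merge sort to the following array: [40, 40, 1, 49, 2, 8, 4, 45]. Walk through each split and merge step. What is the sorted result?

Merge sort trace:

Split: [40, 40, 1, 49, 2, 8, 4, 45] -> [40, 40, 1, 49] and [2, 8, 4, 45]
  Split: [40, 40, 1, 49] -> [40, 40] and [1, 49]
    Split: [40, 40] -> [40] and [40]
    Merge: [40] + [40] -> [40, 40]
    Split: [1, 49] -> [1] and [49]
    Merge: [1] + [49] -> [1, 49]
  Merge: [40, 40] + [1, 49] -> [1, 40, 40, 49]
  Split: [2, 8, 4, 45] -> [2, 8] and [4, 45]
    Split: [2, 8] -> [2] and [8]
    Merge: [2] + [8] -> [2, 8]
    Split: [4, 45] -> [4] and [45]
    Merge: [4] + [45] -> [4, 45]
  Merge: [2, 8] + [4, 45] -> [2, 4, 8, 45]
Merge: [1, 40, 40, 49] + [2, 4, 8, 45] -> [1, 2, 4, 8, 40, 40, 45, 49]

Final sorted array: [1, 2, 4, 8, 40, 40, 45, 49]

The merge sort proceeds by recursively splitting the array and merging sorted halves.
After all merges, the sorted array is [1, 2, 4, 8, 40, 40, 45, 49].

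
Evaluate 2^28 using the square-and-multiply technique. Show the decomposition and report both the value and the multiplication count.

Computing 2^28 by squaring (build up from 2^1; each line after the first costs one multiplication):

2^1 = 2
2^2 = (2^1)^2 = 2^2 = 4
2^3 = 2 * 2^2 = 2 * 4 = 8
2^6 = (2^3)^2 = 8^2 = 64
2^7 = 2 * 2^6 = 2 * 64 = 128
2^14 = (2^7)^2 = 128^2 = 16384
2^28 = (2^14)^2 = 16384^2 = 268435456

Result: 268435456
Multiplications needed: 6 (6 lines after 2^1)

2^28 = 268435456. Using exponentiation by squaring, this requires 6 multiplications. The key idea: if the exponent is even, square the half-power; if odd, multiply by the base once.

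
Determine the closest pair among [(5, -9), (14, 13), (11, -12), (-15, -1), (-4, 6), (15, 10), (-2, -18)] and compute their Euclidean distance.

Computing all pairwise distances among 7 points:

d((5, -9), (14, 13)) = 23.7697
d((5, -9), (11, -12)) = 6.7082
d((5, -9), (-15, -1)) = 21.5407
d((5, -9), (-4, 6)) = 17.4929
d((5, -9), (15, 10)) = 21.4709
d((5, -9), (-2, -18)) = 11.4018
d((14, 13), (11, -12)) = 25.1794
d((14, 13), (-15, -1)) = 32.2025
d((14, 13), (-4, 6)) = 19.3132
d((14, 13), (15, 10)) = 3.1623 <-- minimum
d((14, 13), (-2, -18)) = 34.8855
d((11, -12), (-15, -1)) = 28.2312
d((11, -12), (-4, 6)) = 23.4307
d((11, -12), (15, 10)) = 22.3607
d((11, -12), (-2, -18)) = 14.3178
d((-15, -1), (-4, 6)) = 13.0384
d((-15, -1), (15, 10)) = 31.9531
d((-15, -1), (-2, -18)) = 21.4009
d((-4, 6), (15, 10)) = 19.4165
d((-4, 6), (-2, -18)) = 24.0832
d((15, 10), (-2, -18)) = 32.7567

Closest pair: (14, 13) and (15, 10) with distance 3.1623

The closest pair is (14, 13) and (15, 10) with Euclidean distance 3.1623. For 7 points, brute-force pairwise comparison is shown above. For large n, the divide-and-conquer algorithm (sort by x, recurse on halves, check the dividing strip) achieves O(n log n).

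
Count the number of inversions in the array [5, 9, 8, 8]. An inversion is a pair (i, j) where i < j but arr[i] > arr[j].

Finding inversions in [5, 9, 8, 8]:

(1, 2): arr[1]=9 > arr[2]=8
(1, 3): arr[1]=9 > arr[3]=8

Total inversions: 2

The array has 2 inversion(s): (1,2), (1,3). Each pair (i,j) satisfies i < j and arr[i] > arr[j].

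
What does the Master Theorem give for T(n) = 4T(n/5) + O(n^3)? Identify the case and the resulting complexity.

Master Theorem for T(n) = 4T(n/5) + O(n^3):

a = 4, b = 5, c = 3
log_b(a) = log_5(4) = 0.8614

Case 3: c = 3 > log_5(4) = 0.8614
T(n) = O(n^3) = O(n^3)

For T(n) = 4T(n/5) + O(n^3): log_5(4) = 0.8614. This is Case 3 of the Master Theorem (c > log_b(a), work dominated by root), giving O(n^3).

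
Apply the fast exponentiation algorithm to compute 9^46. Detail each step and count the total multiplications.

Computing 9^46 by squaring (build up from 9^1; each line after the first costs one multiplication):

9^1 = 9
9^2 = (9^1)^2 = 9^2 = 81
9^4 = (9^2)^2 = 81^2 = 6561
9^5 = 9 * 9^4 = 9 * 6561 = 59049
9^10 = (9^5)^2 = 59049^2 = 3486784401
9^11 = 9 * 9^10 = 9 * 3486784401 = 31381059609
9^22 = (9^11)^2 = 31381059609^2 = 984770902183611232881
9^23 = 9 * 9^22 = 9 * 984770902183611232881 = 8862938119652501095929
9^46 = (9^23)^2 = 8862938119652501095929^2 = 78551672112789411833022577315290546060373041

Result: 78551672112789411833022577315290546060373041
Multiplications needed: 8 (8 lines after 9^1)

9^46 = 78551672112789411833022577315290546060373041. Using exponentiation by squaring, this requires 8 multiplications. The key idea: if the exponent is even, square the half-power; if odd, multiply by the base once.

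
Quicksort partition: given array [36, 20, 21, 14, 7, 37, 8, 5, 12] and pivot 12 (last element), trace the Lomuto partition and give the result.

Lomuto partition with pivot = 12:

Initial array: [36, 20, 21, 14, 7, 37, 8, 5, 12]

arr[0]=36 > 12: no swap
arr[1]=20 > 12: no swap
arr[2]=21 > 12: no swap
arr[3]=14 > 12: no swap
arr[4]=7 <= 12: swap with position 0, array becomes [7, 20, 21, 14, 36, 37, 8, 5, 12]
arr[5]=37 > 12: no swap
arr[6]=8 <= 12: swap with position 1, array becomes [7, 8, 21, 14, 36, 37, 20, 5, 12]
arr[7]=5 <= 12: swap with position 2, array becomes [7, 8, 5, 14, 36, 37, 20, 21, 12]

Place pivot at position 3: [7, 8, 5, 12, 36, 37, 20, 21, 14]
Pivot position: 3

After partitioning with pivot 12, the array becomes [7, 8, 5, 12, 36, 37, 20, 21, 14]. The pivot is placed at index 3. All elements to the left of the pivot are <= 12, and all elements to the right are > 12.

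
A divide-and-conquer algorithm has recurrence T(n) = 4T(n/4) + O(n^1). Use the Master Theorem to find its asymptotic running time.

Master Theorem for T(n) = 4T(n/4) + O(n^1):

a = 4, b = 4, c = 1
log_b(a) = log_4(4) = 1.0000

Case 2: c = 1 = log_4(4) = 1.0000
T(n) = O(n^1 log n) = O(n log n)

For T(n) = 4T(n/4) + O(n^1): log_4(4) = 1.0000. This is Case 2 of the Master Theorem (c = log_b(a), equal work at all levels), giving O(n log n).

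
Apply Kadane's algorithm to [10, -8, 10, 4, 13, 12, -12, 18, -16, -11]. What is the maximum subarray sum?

Using Kadane's algorithm on [10, -8, 10, 4, 13, 12, -12, 18, -16, -11]:

Scanning through the array:
Position 1 (value -8): max_ending_here = 2, max_so_far = 10
Position 2 (value 10): max_ending_here = 12, max_so_far = 12
Position 3 (value 4): max_ending_here = 16, max_so_far = 16
Position 4 (value 13): max_ending_here = 29, max_so_far = 29
Position 5 (value 12): max_ending_here = 41, max_so_far = 41
Position 6 (value -12): max_ending_here = 29, max_so_far = 41
Position 7 (value 18): max_ending_here = 47, max_so_far = 47
Position 8 (value -16): max_ending_here = 31, max_so_far = 47
Position 9 (value -11): max_ending_here = 20, max_so_far = 47

Maximum subarray: [10, -8, 10, 4, 13, 12, -12, 18]
Maximum sum: 47

The maximum subarray is [10, -8, 10, 4, 13, 12, -12, 18] with sum 47. This subarray runs from index 0 to index 7.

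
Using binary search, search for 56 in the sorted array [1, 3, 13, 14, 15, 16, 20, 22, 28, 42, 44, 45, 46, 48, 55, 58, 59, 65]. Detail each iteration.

Binary search for 56 in [1, 3, 13, 14, 15, 16, 20, 22, 28, 42, 44, 45, 46, 48, 55, 58, 59, 65]:

lo=0, hi=17, mid=8, arr[mid]=28 -> 28 < 56, search right half
lo=9, hi=17, mid=13, arr[mid]=48 -> 48 < 56, search right half
lo=14, hi=17, mid=15, arr[mid]=58 -> 58 > 56, search left half
lo=14, hi=14, mid=14, arr[mid]=55 -> 55 < 56, search right half
lo=15 > hi=14, target 56 not found

Binary search determines that 56 is not in the array after 4 comparisons. The search space was exhausted without finding the target.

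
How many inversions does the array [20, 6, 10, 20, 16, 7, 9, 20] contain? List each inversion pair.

Finding inversions in [20, 6, 10, 20, 16, 7, 9, 20]:

(0, 1): arr[0]=20 > arr[1]=6
(0, 2): arr[0]=20 > arr[2]=10
(0, 4): arr[0]=20 > arr[4]=16
(0, 5): arr[0]=20 > arr[5]=7
(0, 6): arr[0]=20 > arr[6]=9
(2, 5): arr[2]=10 > arr[5]=7
(2, 6): arr[2]=10 > arr[6]=9
(3, 4): arr[3]=20 > arr[4]=16
(3, 5): arr[3]=20 > arr[5]=7
(3, 6): arr[3]=20 > arr[6]=9
(4, 5): arr[4]=16 > arr[5]=7
(4, 6): arr[4]=16 > arr[6]=9

Total inversions: 12

The array has 12 inversion(s): (0,1), (0,2), (0,4), (0,5), (0,6), (2,5), (2,6), (3,4), (3,5), (3,6), (4,5), (4,6). Each pair (i,j) satisfies i < j and arr[i] > arr[j].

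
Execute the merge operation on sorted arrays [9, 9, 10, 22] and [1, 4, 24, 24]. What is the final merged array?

Merging process:

Compare 9 vs 1: take 1 from right. Merged: [1]
Compare 9 vs 4: take 4 from right. Merged: [1, 4]
Compare 9 vs 24: take 9 from left. Merged: [1, 4, 9]
Compare 9 vs 24: take 9 from left. Merged: [1, 4, 9, 9]
Compare 10 vs 24: take 10 from left. Merged: [1, 4, 9, 9, 10]
Compare 22 vs 24: take 22 from left. Merged: [1, 4, 9, 9, 10, 22]
Append remaining from right: [24, 24]. Merged: [1, 4, 9, 9, 10, 22, 24, 24]

Final merged array: [1, 4, 9, 9, 10, 22, 24, 24]
Total comparisons: 6

The merged array is [1, 4, 9, 9, 10, 22, 24, 24], requiring 6 comparisons. The merge step runs in O(n) time where n is the total number of elements.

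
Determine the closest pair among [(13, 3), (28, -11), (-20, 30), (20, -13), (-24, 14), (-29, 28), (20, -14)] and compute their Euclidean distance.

Computing all pairwise distances among 7 points:

d((13, 3), (28, -11)) = 20.5183
d((13, 3), (-20, 30)) = 42.638
d((13, 3), (20, -13)) = 17.4642
d((13, 3), (-24, 14)) = 38.6005
d((13, 3), (-29, 28)) = 48.8774
d((13, 3), (20, -14)) = 18.3848
d((28, -11), (-20, 30)) = 63.1269
d((28, -11), (20, -13)) = 8.2462
d((28, -11), (-24, 14)) = 57.6975
d((28, -11), (-29, 28)) = 69.0652
d((28, -11), (20, -14)) = 8.544
d((-20, 30), (20, -13)) = 58.7282
d((-20, 30), (-24, 14)) = 16.4924
d((-20, 30), (-29, 28)) = 9.2195
d((-20, 30), (20, -14)) = 59.4643
d((20, -13), (-24, 14)) = 51.6236
d((20, -13), (-29, 28)) = 63.8905
d((20, -13), (20, -14)) = 1.0 <-- minimum
d((-24, 14), (-29, 28)) = 14.8661
d((-24, 14), (20, -14)) = 52.1536
d((-29, 28), (20, -14)) = 64.5368

Closest pair: (20, -13) and (20, -14) with distance 1.0

The closest pair is (20, -13) and (20, -14) with Euclidean distance 1.0. For 7 points, brute-force pairwise comparison is shown above. For large n, the divide-and-conquer algorithm (sort by x, recurse on halves, check the dividing strip) achieves O(n log n).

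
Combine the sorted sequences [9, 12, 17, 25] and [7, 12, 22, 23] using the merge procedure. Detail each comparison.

Merging process:

Compare 9 vs 7: take 7 from right. Merged: [7]
Compare 9 vs 12: take 9 from left. Merged: [7, 9]
Compare 12 vs 12: take 12 from left. Merged: [7, 9, 12]
Compare 17 vs 12: take 12 from right. Merged: [7, 9, 12, 12]
Compare 17 vs 22: take 17 from left. Merged: [7, 9, 12, 12, 17]
Compare 25 vs 22: take 22 from right. Merged: [7, 9, 12, 12, 17, 22]
Compare 25 vs 23: take 23 from right. Merged: [7, 9, 12, 12, 17, 22, 23]
Append remaining from left: [25]. Merged: [7, 9, 12, 12, 17, 22, 23, 25]

Final merged array: [7, 9, 12, 12, 17, 22, 23, 25]
Total comparisons: 7

The merged array is [7, 9, 12, 12, 17, 22, 23, 25], requiring 7 comparisons. The merge step runs in O(n) time where n is the total number of elements.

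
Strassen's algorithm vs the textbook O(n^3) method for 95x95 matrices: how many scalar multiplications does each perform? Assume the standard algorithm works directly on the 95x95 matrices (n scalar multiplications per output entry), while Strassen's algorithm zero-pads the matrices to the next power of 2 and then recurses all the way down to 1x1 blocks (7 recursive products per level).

Matrix multiplication for 95x95 matrices:

Strassen's algorithm requires power-of-2 dimensions. Pad 95x95 to 128x128 (next power of 2).

Standard algorithm: 95^3 = 857375 multiplications
Strassen's algorithm: 7^(log2(128)) = 7^7 = 823543 multiplications
Savings: 857375 - 823543 = 33832 multiplications

Standard: 857375 multiplications (95^3). Strassen: 823543 multiplications (7^7, after padding to 128x128). Strassen reduces 8 recursive multiplications to 7 at each level.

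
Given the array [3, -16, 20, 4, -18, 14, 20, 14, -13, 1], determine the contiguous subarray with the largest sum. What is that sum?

Using Kadane's algorithm on [3, -16, 20, 4, -18, 14, 20, 14, -13, 1]:

Scanning through the array:
Position 1 (value -16): max_ending_here = -13, max_so_far = 3
Position 2 (value 20): max_ending_here = 20, max_so_far = 20
Position 3 (value 4): max_ending_here = 24, max_so_far = 24
Position 4 (value -18): max_ending_here = 6, max_so_far = 24
Position 5 (value 14): max_ending_here = 20, max_so_far = 24
Position 6 (value 20): max_ending_here = 40, max_so_far = 40
Position 7 (value 14): max_ending_here = 54, max_so_far = 54
Position 8 (value -13): max_ending_here = 41, max_so_far = 54
Position 9 (value 1): max_ending_here = 42, max_so_far = 54

Maximum subarray: [20, 4, -18, 14, 20, 14]
Maximum sum: 54

The maximum subarray is [20, 4, -18, 14, 20, 14] with sum 54. This subarray runs from index 2 to index 7.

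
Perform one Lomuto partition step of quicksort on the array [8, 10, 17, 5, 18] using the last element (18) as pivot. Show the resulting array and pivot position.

Lomuto partition with pivot = 18:

Initial array: [8, 10, 17, 5, 18]

arr[0]=8 <= 18: swap with position 0, array becomes [8, 10, 17, 5, 18]
arr[1]=10 <= 18: swap with position 1, array becomes [8, 10, 17, 5, 18]
arr[2]=17 <= 18: swap with position 2, array becomes [8, 10, 17, 5, 18]
arr[3]=5 <= 18: swap with position 3, array becomes [8, 10, 17, 5, 18]

Place pivot at position 4: [8, 10, 17, 5, 18]
Pivot position: 4

After partitioning with pivot 18, the array becomes [8, 10, 17, 5, 18]. The pivot is placed at index 4. All elements to the left of the pivot are <= 18, and all elements to the right are > 18.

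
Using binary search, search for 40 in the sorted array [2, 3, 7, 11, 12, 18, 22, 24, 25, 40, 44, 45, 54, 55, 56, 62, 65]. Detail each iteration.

Binary search for 40 in [2, 3, 7, 11, 12, 18, 22, 24, 25, 40, 44, 45, 54, 55, 56, 62, 65]:

lo=0, hi=16, mid=8, arr[mid]=25 -> 25 < 40, search right half
lo=9, hi=16, mid=12, arr[mid]=54 -> 54 > 40, search left half
lo=9, hi=11, mid=10, arr[mid]=44 -> 44 > 40, search left half
lo=9, hi=9, mid=9, arr[mid]=40 -> Found target at index 9!

Binary search finds 40 at index 9 after 4 comparisons. The search repeatedly halves the search space by comparing with the middle element.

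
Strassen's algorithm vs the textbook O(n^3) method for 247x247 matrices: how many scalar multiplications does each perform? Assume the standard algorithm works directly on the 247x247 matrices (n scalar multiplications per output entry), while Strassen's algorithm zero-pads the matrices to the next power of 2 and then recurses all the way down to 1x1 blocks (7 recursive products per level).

Matrix multiplication for 247x247 matrices:

Strassen's algorithm requires power-of-2 dimensions. Pad 247x247 to 256x256 (next power of 2).

Standard algorithm: 247^3 = 15069223 multiplications
Strassen's algorithm: 7^(log2(256)) = 7^8 = 5764801 multiplications
Savings: 15069223 - 5764801 = 9304422 multiplications

Standard: 15069223 multiplications (247^3). Strassen: 5764801 multiplications (7^8, after padding to 256x256). Strassen reduces 8 recursive multiplications to 7 at each level.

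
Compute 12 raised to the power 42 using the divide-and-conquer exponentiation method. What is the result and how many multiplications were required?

Computing 12^42 by squaring (build up from 12^1; each line after the first costs one multiplication):

12^1 = 12
12^2 = (12^1)^2 = 12^2 = 144
12^4 = (12^2)^2 = 144^2 = 20736
12^5 = 12 * 12^4 = 12 * 20736 = 248832
12^10 = (12^5)^2 = 248832^2 = 61917364224
12^20 = (12^10)^2 = 61917364224^2 = 3833759992447475122176
12^21 = 12 * 12^20 = 12 * 3833759992447475122176 = 46005119909369701466112
12^42 = (12^21)^2 = 46005119909369701466112^2 = 2116471057875484488839167999221661362284396544

Result: 2116471057875484488839167999221661362284396544
Multiplications needed: 7 (7 lines after 12^1)

12^42 = 2116471057875484488839167999221661362284396544. Using exponentiation by squaring, this requires 7 multiplications. The key idea: if the exponent is even, square the half-power; if odd, multiply by the base once.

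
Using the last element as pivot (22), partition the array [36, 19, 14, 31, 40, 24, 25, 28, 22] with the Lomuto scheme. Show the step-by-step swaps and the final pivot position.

Lomuto partition with pivot = 22:

Initial array: [36, 19, 14, 31, 40, 24, 25, 28, 22]

arr[0]=36 > 22: no swap
arr[1]=19 <= 22: swap with position 0, array becomes [19, 36, 14, 31, 40, 24, 25, 28, 22]
arr[2]=14 <= 22: swap with position 1, array becomes [19, 14, 36, 31, 40, 24, 25, 28, 22]
arr[3]=31 > 22: no swap
arr[4]=40 > 22: no swap
arr[5]=24 > 22: no swap
arr[6]=25 > 22: no swap
arr[7]=28 > 22: no swap

Place pivot at position 2: [19, 14, 22, 31, 40, 24, 25, 28, 36]
Pivot position: 2

After partitioning with pivot 22, the array becomes [19, 14, 22, 31, 40, 24, 25, 28, 36]. The pivot is placed at index 2. All elements to the left of the pivot are <= 22, and all elements to the right are > 22.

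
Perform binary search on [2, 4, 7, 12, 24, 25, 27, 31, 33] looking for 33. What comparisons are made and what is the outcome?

Binary search for 33 in [2, 4, 7, 12, 24, 25, 27, 31, 33]:

lo=0, hi=8, mid=4, arr[mid]=24 -> 24 < 33, search right half
lo=5, hi=8, mid=6, arr[mid]=27 -> 27 < 33, search right half
lo=7, hi=8, mid=7, arr[mid]=31 -> 31 < 33, search right half
lo=8, hi=8, mid=8, arr[mid]=33 -> Found target at index 8!

Binary search finds 33 at index 8 after 4 comparisons. The search repeatedly halves the search space by comparing with the middle element.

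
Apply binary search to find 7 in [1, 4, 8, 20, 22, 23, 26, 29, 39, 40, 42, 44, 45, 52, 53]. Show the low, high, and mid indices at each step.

Binary search for 7 in [1, 4, 8, 20, 22, 23, 26, 29, 39, 40, 42, 44, 45, 52, 53]:

lo=0, hi=14, mid=7, arr[mid]=29 -> 29 > 7, search left half
lo=0, hi=6, mid=3, arr[mid]=20 -> 20 > 7, search left half
lo=0, hi=2, mid=1, arr[mid]=4 -> 4 < 7, search right half
lo=2, hi=2, mid=2, arr[mid]=8 -> 8 > 7, search left half
lo=2 > hi=1, target 7 not found

Binary search determines that 7 is not in the array after 4 comparisons. The search space was exhausted without finding the target.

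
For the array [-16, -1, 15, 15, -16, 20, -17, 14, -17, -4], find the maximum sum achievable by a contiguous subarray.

Using Kadane's algorithm on [-16, -1, 15, 15, -16, 20, -17, 14, -17, -4]:

Scanning through the array:
Position 1 (value -1): max_ending_here = -1, max_so_far = -1
Position 2 (value 15): max_ending_here = 15, max_so_far = 15
Position 3 (value 15): max_ending_here = 30, max_so_far = 30
Position 4 (value -16): max_ending_here = 14, max_so_far = 30
Position 5 (value 20): max_ending_here = 34, max_so_far = 34
Position 6 (value -17): max_ending_here = 17, max_so_far = 34
Position 7 (value 14): max_ending_here = 31, max_so_far = 34
Position 8 (value -17): max_ending_here = 14, max_so_far = 34
Position 9 (value -4): max_ending_here = 10, max_so_far = 34

Maximum subarray: [15, 15, -16, 20]
Maximum sum: 34

The maximum subarray is [15, 15, -16, 20] with sum 34. This subarray runs from index 2 to index 5.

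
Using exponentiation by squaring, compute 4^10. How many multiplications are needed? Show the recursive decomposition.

Computing 4^10 by squaring (build up from 4^1; each line after the first costs one multiplication):

4^1 = 4
4^2 = (4^1)^2 = 4^2 = 16
4^4 = (4^2)^2 = 16^2 = 256
4^5 = 4 * 4^4 = 4 * 256 = 1024
4^10 = (4^5)^2 = 1024^2 = 1048576

Result: 1048576
Multiplications needed: 4 (4 lines after 4^1)

4^10 = 1048576. Using exponentiation by squaring, this requires 4 multiplications. The key idea: if the exponent is even, square the half-power; if odd, multiply by the base once.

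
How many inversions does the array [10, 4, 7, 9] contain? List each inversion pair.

Finding inversions in [10, 4, 7, 9]:

(0, 1): arr[0]=10 > arr[1]=4
(0, 2): arr[0]=10 > arr[2]=7
(0, 3): arr[0]=10 > arr[3]=9

Total inversions: 3

The array has 3 inversion(s): (0,1), (0,2), (0,3). Each pair (i,j) satisfies i < j and arr[i] > arr[j].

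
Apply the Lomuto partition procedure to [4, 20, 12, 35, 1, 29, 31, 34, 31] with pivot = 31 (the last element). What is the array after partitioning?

Lomuto partition with pivot = 31:

Initial array: [4, 20, 12, 35, 1, 29, 31, 34, 31]

arr[0]=4 <= 31: swap with position 0, array becomes [4, 20, 12, 35, 1, 29, 31, 34, 31]
arr[1]=20 <= 31: swap with position 1, array becomes [4, 20, 12, 35, 1, 29, 31, 34, 31]
arr[2]=12 <= 31: swap with position 2, array becomes [4, 20, 12, 35, 1, 29, 31, 34, 31]
arr[3]=35 > 31: no swap
arr[4]=1 <= 31: swap with position 3, array becomes [4, 20, 12, 1, 35, 29, 31, 34, 31]
arr[5]=29 <= 31: swap with position 4, array becomes [4, 20, 12, 1, 29, 35, 31, 34, 31]
arr[6]=31 <= 31: swap with position 5, array becomes [4, 20, 12, 1, 29, 31, 35, 34, 31]
arr[7]=34 > 31: no swap

Place pivot at position 6: [4, 20, 12, 1, 29, 31, 31, 34, 35]
Pivot position: 6

After partitioning with pivot 31, the array becomes [4, 20, 12, 1, 29, 31, 31, 34, 35]. The pivot is placed at index 6. All elements to the left of the pivot are <= 31, and all elements to the right are > 31.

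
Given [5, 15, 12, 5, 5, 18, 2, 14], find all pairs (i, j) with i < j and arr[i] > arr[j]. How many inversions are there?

Finding inversions in [5, 15, 12, 5, 5, 18, 2, 14]:

(0, 6): arr[0]=5 > arr[6]=2
(1, 2): arr[1]=15 > arr[2]=12
(1, 3): arr[1]=15 > arr[3]=5
(1, 4): arr[1]=15 > arr[4]=5
(1, 6): arr[1]=15 > arr[6]=2
(1, 7): arr[1]=15 > arr[7]=14
(2, 3): arr[2]=12 > arr[3]=5
(2, 4): arr[2]=12 > arr[4]=5
(2, 6): arr[2]=12 > arr[6]=2
(3, 6): arr[3]=5 > arr[6]=2
(4, 6): arr[4]=5 > arr[6]=2
(5, 6): arr[5]=18 > arr[6]=2
(5, 7): arr[5]=18 > arr[7]=14

Total inversions: 13

The array has 13 inversion(s): (0,6), (1,2), (1,3), (1,4), (1,6), (1,7), (2,3), (2,4), (2,6), (3,6), (4,6), (5,6), (5,7). Each pair (i,j) satisfies i < j and arr[i] > arr[j].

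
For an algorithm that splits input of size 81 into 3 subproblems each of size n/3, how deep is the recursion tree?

For divide and conquer with division factor 3:

Problem sizes at each level:
Level 0: 81
Level 1: 27
Level 2: 9
Level 3: 3
Level 4: 1

The root is level 0 and the size-1 base case is level 4 (the tree spans levels 0 through 4, i.e. 5 levels counting the root), so the depth is the number of divisions: log_3(81) = 4

The recursion tree depth is log_3(81) = 4. At each level, the problem size is divided by 3, so it takes 4 divisions to reduce to a base case of size 1. The algorithm makes 3 recursive calls at each level.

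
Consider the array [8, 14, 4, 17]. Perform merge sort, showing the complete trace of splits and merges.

Merge sort trace:

Split: [8, 14, 4, 17] -> [8, 14] and [4, 17]
  Split: [8, 14] -> [8] and [14]
  Merge: [8] + [14] -> [8, 14]
  Split: [4, 17] -> [4] and [17]
  Merge: [4] + [17] -> [4, 17]
Merge: [8, 14] + [4, 17] -> [4, 8, 14, 17]

Final sorted array: [4, 8, 14, 17]

The merge sort proceeds by recursively splitting the array and merging sorted halves.
After all merges, the sorted array is [4, 8, 14, 17].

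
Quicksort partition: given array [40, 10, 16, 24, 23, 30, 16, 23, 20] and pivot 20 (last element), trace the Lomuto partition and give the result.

Lomuto partition with pivot = 20:

Initial array: [40, 10, 16, 24, 23, 30, 16, 23, 20]

arr[0]=40 > 20: no swap
arr[1]=10 <= 20: swap with position 0, array becomes [10, 40, 16, 24, 23, 30, 16, 23, 20]
arr[2]=16 <= 20: swap with position 1, array becomes [10, 16, 40, 24, 23, 30, 16, 23, 20]
arr[3]=24 > 20: no swap
arr[4]=23 > 20: no swap
arr[5]=30 > 20: no swap
arr[6]=16 <= 20: swap with position 2, array becomes [10, 16, 16, 24, 23, 30, 40, 23, 20]
arr[7]=23 > 20: no swap

Place pivot at position 3: [10, 16, 16, 20, 23, 30, 40, 23, 24]
Pivot position: 3

After partitioning with pivot 20, the array becomes [10, 16, 16, 20, 23, 30, 40, 23, 24]. The pivot is placed at index 3. All elements to the left of the pivot are <= 20, and all elements to the right are > 20.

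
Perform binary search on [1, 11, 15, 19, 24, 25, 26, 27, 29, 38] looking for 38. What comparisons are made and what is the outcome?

Binary search for 38 in [1, 11, 15, 19, 24, 25, 26, 27, 29, 38]:

lo=0, hi=9, mid=4, arr[mid]=24 -> 24 < 38, search right half
lo=5, hi=9, mid=7, arr[mid]=27 -> 27 < 38, search right half
lo=8, hi=9, mid=8, arr[mid]=29 -> 29 < 38, search right half
lo=9, hi=9, mid=9, arr[mid]=38 -> Found target at index 9!

Binary search finds 38 at index 9 after 4 comparisons. The search repeatedly halves the search space by comparing with the middle element.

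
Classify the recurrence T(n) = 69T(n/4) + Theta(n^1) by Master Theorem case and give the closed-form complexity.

Master Theorem for T(n) = 69T(n/4) + O(n^1):

a = 69, b = 4, c = 1
log_b(a) = log_4(69) = 3.0543

Case 1: c = 1 < log_4(69) = 3.0543
T(n) = O(n^(log_4 69))

For T(n) = 69T(n/4) + O(n^1): log_4(69) = 3.0543. This is Case 1 of the Master Theorem (c < log_b(a), work dominated by leaves), giving O(n^(log_4 69)).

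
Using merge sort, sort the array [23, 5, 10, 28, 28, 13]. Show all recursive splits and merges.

Merge sort trace:

Split: [23, 5, 10, 28, 28, 13] -> [23, 5, 10] and [28, 28, 13]
  Split: [23, 5, 10] -> [23] and [5, 10]
    Split: [5, 10] -> [5] and [10]
    Merge: [5] + [10] -> [5, 10]
  Merge: [23] + [5, 10] -> [5, 10, 23]
  Split: [28, 28, 13] -> [28] and [28, 13]
    Split: [28, 13] -> [28] and [13]
    Merge: [28] + [13] -> [13, 28]
  Merge: [28] + [13, 28] -> [13, 28, 28]
Merge: [5, 10, 23] + [13, 28, 28] -> [5, 10, 13, 23, 28, 28]

Final sorted array: [5, 10, 13, 23, 28, 28]

The merge sort proceeds by recursively splitting the array and merging sorted halves.
After all merges, the sorted array is [5, 10, 13, 23, 28, 28].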